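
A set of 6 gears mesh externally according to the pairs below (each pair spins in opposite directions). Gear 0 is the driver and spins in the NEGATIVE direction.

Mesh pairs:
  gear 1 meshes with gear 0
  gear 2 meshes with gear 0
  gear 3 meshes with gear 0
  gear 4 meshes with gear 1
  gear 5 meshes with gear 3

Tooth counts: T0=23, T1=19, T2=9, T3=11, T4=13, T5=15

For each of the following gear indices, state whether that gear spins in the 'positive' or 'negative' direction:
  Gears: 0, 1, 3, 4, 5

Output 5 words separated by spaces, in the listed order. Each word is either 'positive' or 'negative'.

Answer: negative positive positive negative negative

Derivation:
Gear 0 (driver): negative (depth 0)
  gear 1: meshes with gear 0 -> depth 1 -> positive (opposite of gear 0)
  gear 2: meshes with gear 0 -> depth 1 -> positive (opposite of gear 0)
  gear 3: meshes with gear 0 -> depth 1 -> positive (opposite of gear 0)
  gear 4: meshes with gear 1 -> depth 2 -> negative (opposite of gear 1)
  gear 5: meshes with gear 3 -> depth 2 -> negative (opposite of gear 3)
Queried indices 0, 1, 3, 4, 5 -> negative, positive, positive, negative, negative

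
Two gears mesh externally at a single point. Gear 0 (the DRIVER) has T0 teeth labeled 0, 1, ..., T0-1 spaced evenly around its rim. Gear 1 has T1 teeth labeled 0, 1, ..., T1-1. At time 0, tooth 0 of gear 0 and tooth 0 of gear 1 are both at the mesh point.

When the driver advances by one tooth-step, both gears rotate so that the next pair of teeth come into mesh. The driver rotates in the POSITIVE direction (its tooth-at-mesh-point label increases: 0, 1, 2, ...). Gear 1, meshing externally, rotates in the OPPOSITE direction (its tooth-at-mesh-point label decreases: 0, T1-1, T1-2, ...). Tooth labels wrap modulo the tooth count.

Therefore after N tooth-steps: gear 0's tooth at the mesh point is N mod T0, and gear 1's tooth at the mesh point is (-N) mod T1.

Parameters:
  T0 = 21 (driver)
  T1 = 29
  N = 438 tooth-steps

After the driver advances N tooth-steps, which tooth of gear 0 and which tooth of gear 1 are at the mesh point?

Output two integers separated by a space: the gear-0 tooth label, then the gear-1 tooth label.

Gear 0 (driver, T0=21): tooth at mesh = N mod T0
  438 = 20 * 21 + 18, so 438 mod 21 = 18
  gear 0 tooth = 18
Gear 1 (driven, T1=29): tooth at mesh = (-N) mod T1
  438 = 15 * 29 + 3, so 438 mod 29 = 3
  (-438) mod 29 = (-3) mod 29 = 29 - 3 = 26
Mesh after 438 steps: gear-0 tooth 18 meets gear-1 tooth 26

Answer: 18 26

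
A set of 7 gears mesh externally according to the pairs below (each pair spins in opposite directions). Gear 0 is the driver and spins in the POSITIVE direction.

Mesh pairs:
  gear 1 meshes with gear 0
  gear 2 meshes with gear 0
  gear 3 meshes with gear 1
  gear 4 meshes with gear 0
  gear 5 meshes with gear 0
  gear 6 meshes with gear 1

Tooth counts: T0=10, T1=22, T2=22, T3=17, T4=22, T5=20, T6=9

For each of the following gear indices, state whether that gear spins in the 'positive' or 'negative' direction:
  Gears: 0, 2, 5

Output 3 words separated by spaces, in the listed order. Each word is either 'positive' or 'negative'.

Gear 0 (driver): positive (depth 0)
  gear 1: meshes with gear 0 -> depth 1 -> negative (opposite of gear 0)
  gear 2: meshes with gear 0 -> depth 1 -> negative (opposite of gear 0)
  gear 3: meshes with gear 1 -> depth 2 -> positive (opposite of gear 1)
  gear 4: meshes with gear 0 -> depth 1 -> negative (opposite of gear 0)
  gear 5: meshes with gear 0 -> depth 1 -> negative (opposite of gear 0)
  gear 6: meshes with gear 1 -> depth 2 -> positive (opposite of gear 1)
Queried indices 0, 2, 5 -> positive, negative, negative

Answer: positive negative negative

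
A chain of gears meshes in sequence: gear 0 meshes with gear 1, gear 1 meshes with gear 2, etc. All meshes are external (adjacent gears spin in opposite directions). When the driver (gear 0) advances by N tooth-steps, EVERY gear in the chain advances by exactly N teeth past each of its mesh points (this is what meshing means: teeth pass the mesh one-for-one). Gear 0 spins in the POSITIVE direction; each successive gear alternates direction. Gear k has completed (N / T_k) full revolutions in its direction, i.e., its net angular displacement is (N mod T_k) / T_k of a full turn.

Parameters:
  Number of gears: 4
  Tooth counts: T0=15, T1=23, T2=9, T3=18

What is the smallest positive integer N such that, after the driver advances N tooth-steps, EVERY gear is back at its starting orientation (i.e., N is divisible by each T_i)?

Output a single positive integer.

Answer: 2070

Derivation:
Gear k returns to start when N is a multiple of T_k.
All gears at start simultaneously when N is a common multiple of [15, 23, 9, 18]; the smallest such N is lcm(15, 23, 9, 18).
Start: lcm = T0 = 15
Fold in T1=23: gcd(15, 23) = 1; lcm(15, 23) = 15 * 23 / 1 = 345 / 1 = 345
Fold in T2=9: gcd(345, 9) = 3; lcm(345, 9) = 345 * 9 / 3 = 3105 / 3 = 1035
Fold in T3=18: gcd(1035, 18) = 9; lcm(1035, 18) = 1035 * 18 / 9 = 18630 / 9 = 2070
Full cycle length = 2070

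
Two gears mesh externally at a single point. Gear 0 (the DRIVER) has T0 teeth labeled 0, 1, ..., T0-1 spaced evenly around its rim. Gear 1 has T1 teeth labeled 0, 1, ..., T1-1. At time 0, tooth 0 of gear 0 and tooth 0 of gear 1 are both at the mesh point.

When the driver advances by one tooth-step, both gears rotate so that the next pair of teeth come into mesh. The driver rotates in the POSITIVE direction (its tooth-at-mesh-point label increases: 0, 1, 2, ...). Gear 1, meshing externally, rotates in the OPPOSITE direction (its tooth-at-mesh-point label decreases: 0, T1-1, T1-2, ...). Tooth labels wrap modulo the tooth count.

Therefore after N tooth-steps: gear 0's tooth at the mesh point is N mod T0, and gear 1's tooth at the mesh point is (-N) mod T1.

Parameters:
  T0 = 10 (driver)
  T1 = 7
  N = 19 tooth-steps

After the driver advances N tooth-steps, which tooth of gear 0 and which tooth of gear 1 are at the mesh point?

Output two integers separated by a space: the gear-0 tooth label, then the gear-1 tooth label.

Gear 0 (driver, T0=10): tooth at mesh = N mod T0
  19 = 1 * 10 + 9, so 19 mod 10 = 9
  gear 0 tooth = 9
Gear 1 (driven, T1=7): tooth at mesh = (-N) mod T1
  19 = 2 * 7 + 5, so 19 mod 7 = 5
  (-19) mod 7 = (-5) mod 7 = 7 - 5 = 2
Mesh after 19 steps: gear-0 tooth 9 meets gear-1 tooth 2

Answer: 9 2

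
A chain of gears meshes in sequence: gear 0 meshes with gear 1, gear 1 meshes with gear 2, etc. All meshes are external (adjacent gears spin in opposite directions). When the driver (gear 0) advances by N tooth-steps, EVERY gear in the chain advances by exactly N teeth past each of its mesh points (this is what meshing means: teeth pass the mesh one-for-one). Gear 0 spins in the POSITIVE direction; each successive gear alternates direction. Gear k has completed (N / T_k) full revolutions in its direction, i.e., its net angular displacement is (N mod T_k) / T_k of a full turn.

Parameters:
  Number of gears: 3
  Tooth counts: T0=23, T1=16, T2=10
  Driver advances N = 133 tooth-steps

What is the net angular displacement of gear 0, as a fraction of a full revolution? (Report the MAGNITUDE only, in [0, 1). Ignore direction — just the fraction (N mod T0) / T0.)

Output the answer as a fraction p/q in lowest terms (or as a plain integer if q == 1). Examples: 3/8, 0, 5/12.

Answer: 18/23

Derivation:
Chain of 3 gears, tooth counts: [23, 16, 10]
  gear 0: T0=23, direction=positive, advance = 133 mod 23 = 18 teeth = 18/23 turn
  gear 1: T1=16, direction=negative, advance = 133 mod 16 = 5 teeth = 5/16 turn
  gear 2: T2=10, direction=positive, advance = 133 mod 10 = 3 teeth = 3/10 turn
Gear 0: 133 mod 23 = 18
Fraction = 18 / 23 = 18/23 (gcd(18,23)=1) = 18/23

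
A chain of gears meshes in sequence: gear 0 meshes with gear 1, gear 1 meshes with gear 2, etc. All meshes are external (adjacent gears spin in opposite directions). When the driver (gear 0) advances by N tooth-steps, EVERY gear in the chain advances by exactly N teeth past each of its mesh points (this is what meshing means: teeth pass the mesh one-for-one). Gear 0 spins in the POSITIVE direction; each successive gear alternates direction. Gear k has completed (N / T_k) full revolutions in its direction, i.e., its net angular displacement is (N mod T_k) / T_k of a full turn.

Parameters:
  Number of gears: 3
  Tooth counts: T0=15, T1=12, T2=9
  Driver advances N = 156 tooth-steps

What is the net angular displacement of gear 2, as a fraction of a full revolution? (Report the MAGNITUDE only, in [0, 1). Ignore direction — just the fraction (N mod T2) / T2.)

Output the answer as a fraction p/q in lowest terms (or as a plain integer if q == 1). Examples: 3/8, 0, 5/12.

Answer: 1/3

Derivation:
Chain of 3 gears, tooth counts: [15, 12, 9]
  gear 0: T0=15, direction=positive, advance = 156 mod 15 = 6 teeth = 6/15 turn
  gear 1: T1=12, direction=negative, advance = 156 mod 12 = 0 teeth = 0/12 turn
  gear 2: T2=9, direction=positive, advance = 156 mod 9 = 3 teeth = 3/9 turn
Gear 2: 156 mod 9 = 3
Fraction = 3 / 9 = 1/3 (gcd(3,9)=3) = 1/3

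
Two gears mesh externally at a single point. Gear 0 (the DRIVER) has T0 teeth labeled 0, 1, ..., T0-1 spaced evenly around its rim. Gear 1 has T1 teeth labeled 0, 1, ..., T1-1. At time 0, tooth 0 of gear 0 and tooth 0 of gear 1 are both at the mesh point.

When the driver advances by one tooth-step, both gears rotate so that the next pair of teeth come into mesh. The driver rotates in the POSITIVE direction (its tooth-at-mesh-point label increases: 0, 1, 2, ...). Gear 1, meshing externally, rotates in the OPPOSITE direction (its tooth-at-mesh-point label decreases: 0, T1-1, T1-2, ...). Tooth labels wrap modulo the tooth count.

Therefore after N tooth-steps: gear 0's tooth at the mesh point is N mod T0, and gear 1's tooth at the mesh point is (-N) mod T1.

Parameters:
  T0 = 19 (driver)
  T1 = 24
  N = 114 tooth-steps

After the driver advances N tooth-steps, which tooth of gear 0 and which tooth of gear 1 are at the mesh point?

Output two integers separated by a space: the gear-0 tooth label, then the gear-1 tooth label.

Gear 0 (driver, T0=19): tooth at mesh = N mod T0
  114 = 6 * 19 + 0, so 114 mod 19 = 0
  gear 0 tooth = 0
Gear 1 (driven, T1=24): tooth at mesh = (-N) mod T1
  114 = 4 * 24 + 18, so 114 mod 24 = 18
  (-114) mod 24 = (-18) mod 24 = 24 - 18 = 6
Mesh after 114 steps: gear-0 tooth 0 meets gear-1 tooth 6

Answer: 0 6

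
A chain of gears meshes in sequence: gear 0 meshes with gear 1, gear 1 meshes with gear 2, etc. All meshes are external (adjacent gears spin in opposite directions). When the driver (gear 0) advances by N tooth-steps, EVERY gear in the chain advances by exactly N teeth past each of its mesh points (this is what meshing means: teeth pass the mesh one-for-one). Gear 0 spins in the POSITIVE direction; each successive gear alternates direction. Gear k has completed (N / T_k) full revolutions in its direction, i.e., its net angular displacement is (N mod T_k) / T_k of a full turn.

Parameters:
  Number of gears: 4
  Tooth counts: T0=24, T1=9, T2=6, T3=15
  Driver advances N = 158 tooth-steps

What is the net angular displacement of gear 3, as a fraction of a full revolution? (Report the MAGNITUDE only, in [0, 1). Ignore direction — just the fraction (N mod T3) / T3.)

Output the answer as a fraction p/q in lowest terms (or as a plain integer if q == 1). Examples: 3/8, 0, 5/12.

Chain of 4 gears, tooth counts: [24, 9, 6, 15]
  gear 0: T0=24, direction=positive, advance = 158 mod 24 = 14 teeth = 14/24 turn
  gear 1: T1=9, direction=negative, advance = 158 mod 9 = 5 teeth = 5/9 turn
  gear 2: T2=6, direction=positive, advance = 158 mod 6 = 2 teeth = 2/6 turn
  gear 3: T3=15, direction=negative, advance = 158 mod 15 = 8 teeth = 8/15 turn
Gear 3: 158 mod 15 = 8
Fraction = 8 / 15 = 8/15 (gcd(8,15)=1) = 8/15

Answer: 8/15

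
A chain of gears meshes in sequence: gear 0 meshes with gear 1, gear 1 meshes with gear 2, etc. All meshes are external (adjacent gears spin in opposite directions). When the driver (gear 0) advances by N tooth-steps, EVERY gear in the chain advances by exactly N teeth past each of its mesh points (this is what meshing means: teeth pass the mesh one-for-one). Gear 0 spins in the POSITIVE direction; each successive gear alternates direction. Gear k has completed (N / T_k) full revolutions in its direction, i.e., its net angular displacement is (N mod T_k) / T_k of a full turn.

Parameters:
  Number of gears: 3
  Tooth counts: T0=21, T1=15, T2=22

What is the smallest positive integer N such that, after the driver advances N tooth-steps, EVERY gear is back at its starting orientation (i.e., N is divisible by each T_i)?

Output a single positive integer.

Gear k returns to start when N is a multiple of T_k.
All gears at start simultaneously when N is a common multiple of [21, 15, 22]; the smallest such N is lcm(21, 15, 22).
Start: lcm = T0 = 21
Fold in T1=15: gcd(21, 15) = 3; lcm(21, 15) = 21 * 15 / 3 = 315 / 3 = 105
Fold in T2=22: gcd(105, 22) = 1; lcm(105, 22) = 105 * 22 / 1 = 2310 / 1 = 2310
Full cycle length = 2310

Answer: 2310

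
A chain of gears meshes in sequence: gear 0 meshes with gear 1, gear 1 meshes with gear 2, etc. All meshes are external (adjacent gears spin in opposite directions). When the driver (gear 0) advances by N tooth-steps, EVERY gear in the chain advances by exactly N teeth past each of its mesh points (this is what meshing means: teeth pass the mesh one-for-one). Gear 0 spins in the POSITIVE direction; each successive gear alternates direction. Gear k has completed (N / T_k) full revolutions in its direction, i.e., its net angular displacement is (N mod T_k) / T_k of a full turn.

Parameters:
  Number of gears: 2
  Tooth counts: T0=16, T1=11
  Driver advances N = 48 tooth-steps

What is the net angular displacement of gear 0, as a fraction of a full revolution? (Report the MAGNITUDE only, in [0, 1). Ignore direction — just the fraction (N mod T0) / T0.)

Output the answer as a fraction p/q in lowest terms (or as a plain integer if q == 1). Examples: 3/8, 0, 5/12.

Answer: 0

Derivation:
Chain of 2 gears, tooth counts: [16, 11]
  gear 0: T0=16, direction=positive, advance = 48 mod 16 = 0 teeth = 0/16 turn
  gear 1: T1=11, direction=negative, advance = 48 mod 11 = 4 teeth = 4/11 turn
Gear 0: 48 mod 16 = 0
Fraction = 0 / 16 = 0/1 (gcd(0,16)=16) = 0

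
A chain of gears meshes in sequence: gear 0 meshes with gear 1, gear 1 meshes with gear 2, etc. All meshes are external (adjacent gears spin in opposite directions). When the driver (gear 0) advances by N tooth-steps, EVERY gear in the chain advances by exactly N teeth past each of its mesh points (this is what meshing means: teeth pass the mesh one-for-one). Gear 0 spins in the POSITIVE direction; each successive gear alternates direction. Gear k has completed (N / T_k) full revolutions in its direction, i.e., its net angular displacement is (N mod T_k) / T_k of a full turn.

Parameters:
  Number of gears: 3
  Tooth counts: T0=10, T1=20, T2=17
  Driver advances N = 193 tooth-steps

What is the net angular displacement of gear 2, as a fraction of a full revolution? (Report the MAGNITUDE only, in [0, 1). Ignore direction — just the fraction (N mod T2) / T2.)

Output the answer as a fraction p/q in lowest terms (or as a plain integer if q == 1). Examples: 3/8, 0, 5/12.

Answer: 6/17

Derivation:
Chain of 3 gears, tooth counts: [10, 20, 17]
  gear 0: T0=10, direction=positive, advance = 193 mod 10 = 3 teeth = 3/10 turn
  gear 1: T1=20, direction=negative, advance = 193 mod 20 = 13 teeth = 13/20 turn
  gear 2: T2=17, direction=positive, advance = 193 mod 17 = 6 teeth = 6/17 turn
Gear 2: 193 mod 17 = 6
Fraction = 6 / 17 = 6/17 (gcd(6,17)=1) = 6/17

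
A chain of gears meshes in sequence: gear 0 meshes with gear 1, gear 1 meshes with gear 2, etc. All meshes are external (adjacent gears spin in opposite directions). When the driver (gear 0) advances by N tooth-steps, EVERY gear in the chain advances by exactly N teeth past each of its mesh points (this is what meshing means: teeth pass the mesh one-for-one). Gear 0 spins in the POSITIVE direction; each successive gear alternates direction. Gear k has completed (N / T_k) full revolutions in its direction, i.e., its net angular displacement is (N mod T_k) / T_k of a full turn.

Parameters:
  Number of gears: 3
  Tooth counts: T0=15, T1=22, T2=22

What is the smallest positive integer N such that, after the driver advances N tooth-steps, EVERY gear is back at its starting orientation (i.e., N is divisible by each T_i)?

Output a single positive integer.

Answer: 330

Derivation:
Gear k returns to start when N is a multiple of T_k.
All gears at start simultaneously when N is a common multiple of [15, 22, 22]; the smallest such N is lcm(15, 22, 22).
Start: lcm = T0 = 15
Fold in T1=22: gcd(15, 22) = 1; lcm(15, 22) = 15 * 22 / 1 = 330 / 1 = 330
Fold in T2=22: gcd(330, 22) = 22; lcm(330, 22) = 330 * 22 / 22 = 7260 / 22 = 330
Full cycle length = 330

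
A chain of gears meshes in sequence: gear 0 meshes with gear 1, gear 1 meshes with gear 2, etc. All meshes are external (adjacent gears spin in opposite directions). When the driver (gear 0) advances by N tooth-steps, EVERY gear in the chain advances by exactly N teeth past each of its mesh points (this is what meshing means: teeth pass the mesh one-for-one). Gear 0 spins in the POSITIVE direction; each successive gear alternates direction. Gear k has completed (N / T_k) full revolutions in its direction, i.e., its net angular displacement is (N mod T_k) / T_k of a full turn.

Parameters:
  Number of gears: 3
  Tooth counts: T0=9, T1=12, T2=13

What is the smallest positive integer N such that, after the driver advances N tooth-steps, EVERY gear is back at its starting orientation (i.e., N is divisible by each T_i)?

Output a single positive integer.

Gear k returns to start when N is a multiple of T_k.
All gears at start simultaneously when N is a common multiple of [9, 12, 13]; the smallest such N is lcm(9, 12, 13).
Start: lcm = T0 = 9
Fold in T1=12: gcd(9, 12) = 3; lcm(9, 12) = 9 * 12 / 3 = 108 / 3 = 36
Fold in T2=13: gcd(36, 13) = 1; lcm(36, 13) = 36 * 13 / 1 = 468 / 1 = 468
Full cycle length = 468

Answer: 468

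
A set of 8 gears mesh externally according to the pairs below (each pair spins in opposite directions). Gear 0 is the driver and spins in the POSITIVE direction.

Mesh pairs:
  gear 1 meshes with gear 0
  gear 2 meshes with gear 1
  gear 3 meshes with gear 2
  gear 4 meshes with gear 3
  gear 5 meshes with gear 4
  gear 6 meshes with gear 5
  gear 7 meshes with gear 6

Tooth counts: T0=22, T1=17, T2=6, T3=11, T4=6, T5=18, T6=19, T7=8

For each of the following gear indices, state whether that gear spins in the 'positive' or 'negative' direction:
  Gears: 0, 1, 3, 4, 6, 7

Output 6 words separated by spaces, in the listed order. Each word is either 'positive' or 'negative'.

Gear 0 (driver): positive (depth 0)
  gear 1: meshes with gear 0 -> depth 1 -> negative (opposite of gear 0)
  gear 2: meshes with gear 1 -> depth 2 -> positive (opposite of gear 1)
  gear 3: meshes with gear 2 -> depth 3 -> negative (opposite of gear 2)
  gear 4: meshes with gear 3 -> depth 4 -> positive (opposite of gear 3)
  gear 5: meshes with gear 4 -> depth 5 -> negative (opposite of gear 4)
  gear 6: meshes with gear 5 -> depth 6 -> positive (opposite of gear 5)
  gear 7: meshes with gear 6 -> depth 7 -> negative (opposite of gear 6)
Queried indices 0, 1, 3, 4, 6, 7 -> positive, negative, negative, positive, positive, negative

Answer: positive negative negative positive positive negative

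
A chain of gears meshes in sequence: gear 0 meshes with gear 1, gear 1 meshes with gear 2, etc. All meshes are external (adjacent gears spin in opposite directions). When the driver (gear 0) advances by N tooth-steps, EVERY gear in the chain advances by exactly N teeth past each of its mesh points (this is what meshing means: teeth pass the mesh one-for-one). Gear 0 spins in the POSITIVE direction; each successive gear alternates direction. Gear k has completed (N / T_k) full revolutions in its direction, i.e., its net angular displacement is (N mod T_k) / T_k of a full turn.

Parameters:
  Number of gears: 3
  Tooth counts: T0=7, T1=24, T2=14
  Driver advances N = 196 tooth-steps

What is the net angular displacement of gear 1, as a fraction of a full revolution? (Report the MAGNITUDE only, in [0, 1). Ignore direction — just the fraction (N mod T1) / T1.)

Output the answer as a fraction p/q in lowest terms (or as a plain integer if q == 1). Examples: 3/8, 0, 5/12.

Chain of 3 gears, tooth counts: [7, 24, 14]
  gear 0: T0=7, direction=positive, advance = 196 mod 7 = 0 teeth = 0/7 turn
  gear 1: T1=24, direction=negative, advance = 196 mod 24 = 4 teeth = 4/24 turn
  gear 2: T2=14, direction=positive, advance = 196 mod 14 = 0 teeth = 0/14 turn
Gear 1: 196 mod 24 = 4
Fraction = 4 / 24 = 1/6 (gcd(4,24)=4) = 1/6

Answer: 1/6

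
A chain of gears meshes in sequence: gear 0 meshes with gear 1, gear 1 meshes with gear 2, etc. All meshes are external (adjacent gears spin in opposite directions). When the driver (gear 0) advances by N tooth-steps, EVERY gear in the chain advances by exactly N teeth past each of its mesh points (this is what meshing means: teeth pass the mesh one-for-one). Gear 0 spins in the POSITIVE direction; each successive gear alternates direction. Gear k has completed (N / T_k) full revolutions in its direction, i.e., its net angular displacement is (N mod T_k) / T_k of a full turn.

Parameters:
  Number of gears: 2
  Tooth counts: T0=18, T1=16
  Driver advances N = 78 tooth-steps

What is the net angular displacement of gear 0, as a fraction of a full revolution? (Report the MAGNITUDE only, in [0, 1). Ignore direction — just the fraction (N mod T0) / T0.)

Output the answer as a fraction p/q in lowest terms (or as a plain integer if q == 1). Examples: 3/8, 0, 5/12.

Answer: 1/3

Derivation:
Chain of 2 gears, tooth counts: [18, 16]
  gear 0: T0=18, direction=positive, advance = 78 mod 18 = 6 teeth = 6/18 turn
  gear 1: T1=16, direction=negative, advance = 78 mod 16 = 14 teeth = 14/16 turn
Gear 0: 78 mod 18 = 6
Fraction = 6 / 18 = 1/3 (gcd(6,18)=6) = 1/3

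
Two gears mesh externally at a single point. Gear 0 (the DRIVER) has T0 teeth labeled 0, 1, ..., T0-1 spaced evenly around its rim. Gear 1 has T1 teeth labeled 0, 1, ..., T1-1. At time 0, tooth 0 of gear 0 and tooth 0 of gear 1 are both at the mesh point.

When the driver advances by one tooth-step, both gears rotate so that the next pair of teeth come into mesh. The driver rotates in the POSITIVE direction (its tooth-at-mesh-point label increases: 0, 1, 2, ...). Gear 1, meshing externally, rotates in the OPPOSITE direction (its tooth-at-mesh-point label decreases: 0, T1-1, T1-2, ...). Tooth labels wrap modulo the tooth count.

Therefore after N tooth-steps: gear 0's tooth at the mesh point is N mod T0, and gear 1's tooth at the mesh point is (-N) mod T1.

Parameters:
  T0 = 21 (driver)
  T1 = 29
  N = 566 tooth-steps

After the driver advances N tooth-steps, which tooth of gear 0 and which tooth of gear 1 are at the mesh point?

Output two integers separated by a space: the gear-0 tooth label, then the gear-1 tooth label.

Gear 0 (driver, T0=21): tooth at mesh = N mod T0
  566 = 26 * 21 + 20, so 566 mod 21 = 20
  gear 0 tooth = 20
Gear 1 (driven, T1=29): tooth at mesh = (-N) mod T1
  566 = 19 * 29 + 15, so 566 mod 29 = 15
  (-566) mod 29 = (-15) mod 29 = 29 - 15 = 14
Mesh after 566 steps: gear-0 tooth 20 meets gear-1 tooth 14

Answer: 20 14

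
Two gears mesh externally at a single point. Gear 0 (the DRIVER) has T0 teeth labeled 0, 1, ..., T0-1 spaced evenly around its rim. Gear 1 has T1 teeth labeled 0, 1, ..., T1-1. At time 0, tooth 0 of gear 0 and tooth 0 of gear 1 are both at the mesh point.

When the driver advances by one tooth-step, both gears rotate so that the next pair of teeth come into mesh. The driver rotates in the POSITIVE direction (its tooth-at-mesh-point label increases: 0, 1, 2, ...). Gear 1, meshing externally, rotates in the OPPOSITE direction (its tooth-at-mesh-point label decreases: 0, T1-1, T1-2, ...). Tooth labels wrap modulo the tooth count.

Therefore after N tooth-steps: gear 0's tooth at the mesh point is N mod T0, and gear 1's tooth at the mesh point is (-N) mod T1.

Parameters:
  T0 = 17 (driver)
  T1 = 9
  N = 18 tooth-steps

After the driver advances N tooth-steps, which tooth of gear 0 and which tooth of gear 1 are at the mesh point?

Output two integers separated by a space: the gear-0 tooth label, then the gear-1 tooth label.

Answer: 1 0

Derivation:
Gear 0 (driver, T0=17): tooth at mesh = N mod T0
  18 = 1 * 17 + 1, so 18 mod 17 = 1
  gear 0 tooth = 1
Gear 1 (driven, T1=9): tooth at mesh = (-N) mod T1
  18 = 2 * 9 + 0, so 18 mod 9 = 0
  (-18) mod 9 = 0
Mesh after 18 steps: gear-0 tooth 1 meets gear-1 tooth 0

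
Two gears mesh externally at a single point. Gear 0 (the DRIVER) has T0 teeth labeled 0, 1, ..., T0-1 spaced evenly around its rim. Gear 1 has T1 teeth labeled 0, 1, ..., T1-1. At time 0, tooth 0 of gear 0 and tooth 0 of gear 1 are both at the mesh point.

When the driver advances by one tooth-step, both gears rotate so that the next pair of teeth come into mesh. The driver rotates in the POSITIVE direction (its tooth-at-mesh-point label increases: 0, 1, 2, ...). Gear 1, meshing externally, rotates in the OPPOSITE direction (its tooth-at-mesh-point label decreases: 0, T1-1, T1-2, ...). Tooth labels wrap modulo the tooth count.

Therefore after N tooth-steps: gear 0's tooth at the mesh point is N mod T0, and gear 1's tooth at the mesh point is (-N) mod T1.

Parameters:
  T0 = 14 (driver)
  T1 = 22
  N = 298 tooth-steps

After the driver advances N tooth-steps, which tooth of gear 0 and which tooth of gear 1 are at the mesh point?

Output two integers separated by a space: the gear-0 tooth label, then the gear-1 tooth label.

Gear 0 (driver, T0=14): tooth at mesh = N mod T0
  298 = 21 * 14 + 4, so 298 mod 14 = 4
  gear 0 tooth = 4
Gear 1 (driven, T1=22): tooth at mesh = (-N) mod T1
  298 = 13 * 22 + 12, so 298 mod 22 = 12
  (-298) mod 22 = (-12) mod 22 = 22 - 12 = 10
Mesh after 298 steps: gear-0 tooth 4 meets gear-1 tooth 10

Answer: 4 10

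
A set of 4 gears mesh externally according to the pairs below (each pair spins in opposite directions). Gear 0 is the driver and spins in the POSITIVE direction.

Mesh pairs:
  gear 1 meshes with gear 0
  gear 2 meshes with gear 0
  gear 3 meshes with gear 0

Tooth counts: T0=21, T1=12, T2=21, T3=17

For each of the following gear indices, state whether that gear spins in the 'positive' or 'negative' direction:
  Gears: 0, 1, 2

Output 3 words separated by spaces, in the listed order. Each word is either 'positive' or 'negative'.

Gear 0 (driver): positive (depth 0)
  gear 1: meshes with gear 0 -> depth 1 -> negative (opposite of gear 0)
  gear 2: meshes with gear 0 -> depth 1 -> negative (opposite of gear 0)
  gear 3: meshes with gear 0 -> depth 1 -> negative (opposite of gear 0)
Queried indices 0, 1, 2 -> positive, negative, negative

Answer: positive negative negative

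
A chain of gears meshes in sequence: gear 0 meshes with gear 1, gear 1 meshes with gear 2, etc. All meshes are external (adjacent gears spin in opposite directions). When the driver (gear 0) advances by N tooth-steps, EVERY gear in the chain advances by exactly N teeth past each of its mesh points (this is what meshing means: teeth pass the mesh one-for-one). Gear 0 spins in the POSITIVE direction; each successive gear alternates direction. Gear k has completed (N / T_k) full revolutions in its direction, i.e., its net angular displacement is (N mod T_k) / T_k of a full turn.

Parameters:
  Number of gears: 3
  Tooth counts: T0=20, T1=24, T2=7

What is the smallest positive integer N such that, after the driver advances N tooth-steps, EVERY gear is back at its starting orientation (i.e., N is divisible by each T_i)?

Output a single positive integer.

Gear k returns to start when N is a multiple of T_k.
All gears at start simultaneously when N is a common multiple of [20, 24, 7]; the smallest such N is lcm(20, 24, 7).
Start: lcm = T0 = 20
Fold in T1=24: gcd(20, 24) = 4; lcm(20, 24) = 20 * 24 / 4 = 480 / 4 = 120
Fold in T2=7: gcd(120, 7) = 1; lcm(120, 7) = 120 * 7 / 1 = 840 / 1 = 840
Full cycle length = 840

Answer: 840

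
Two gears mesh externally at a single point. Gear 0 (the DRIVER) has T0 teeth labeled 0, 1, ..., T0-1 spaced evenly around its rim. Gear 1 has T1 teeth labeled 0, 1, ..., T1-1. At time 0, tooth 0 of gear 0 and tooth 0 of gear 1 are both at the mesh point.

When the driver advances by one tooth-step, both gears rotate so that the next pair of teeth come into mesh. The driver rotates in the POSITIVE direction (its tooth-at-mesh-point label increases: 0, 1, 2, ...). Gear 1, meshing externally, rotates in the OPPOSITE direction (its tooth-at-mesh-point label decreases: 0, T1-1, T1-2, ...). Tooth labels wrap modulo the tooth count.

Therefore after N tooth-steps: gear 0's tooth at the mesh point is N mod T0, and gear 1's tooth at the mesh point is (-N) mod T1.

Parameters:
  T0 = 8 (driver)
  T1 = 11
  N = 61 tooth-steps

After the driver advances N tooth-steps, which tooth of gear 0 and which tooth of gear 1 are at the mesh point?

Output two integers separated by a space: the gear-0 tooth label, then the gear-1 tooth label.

Answer: 5 5

Derivation:
Gear 0 (driver, T0=8): tooth at mesh = N mod T0
  61 = 7 * 8 + 5, so 61 mod 8 = 5
  gear 0 tooth = 5
Gear 1 (driven, T1=11): tooth at mesh = (-N) mod T1
  61 = 5 * 11 + 6, so 61 mod 11 = 6
  (-61) mod 11 = (-6) mod 11 = 11 - 6 = 5
Mesh after 61 steps: gear-0 tooth 5 meets gear-1 tooth 5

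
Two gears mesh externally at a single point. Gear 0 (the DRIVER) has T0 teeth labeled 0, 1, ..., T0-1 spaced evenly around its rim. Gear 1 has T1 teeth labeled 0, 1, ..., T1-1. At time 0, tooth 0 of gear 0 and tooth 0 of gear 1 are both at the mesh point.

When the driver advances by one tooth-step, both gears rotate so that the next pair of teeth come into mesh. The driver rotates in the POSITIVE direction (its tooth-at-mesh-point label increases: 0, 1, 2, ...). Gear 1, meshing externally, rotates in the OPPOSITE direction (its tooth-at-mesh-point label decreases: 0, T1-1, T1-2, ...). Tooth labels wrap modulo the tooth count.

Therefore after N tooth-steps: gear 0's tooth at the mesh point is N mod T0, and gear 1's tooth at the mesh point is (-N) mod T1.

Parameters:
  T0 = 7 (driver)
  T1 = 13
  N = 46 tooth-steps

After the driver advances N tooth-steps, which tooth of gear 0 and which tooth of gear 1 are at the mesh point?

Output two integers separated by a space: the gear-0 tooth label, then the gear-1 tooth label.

Gear 0 (driver, T0=7): tooth at mesh = N mod T0
  46 = 6 * 7 + 4, so 46 mod 7 = 4
  gear 0 tooth = 4
Gear 1 (driven, T1=13): tooth at mesh = (-N) mod T1
  46 = 3 * 13 + 7, so 46 mod 13 = 7
  (-46) mod 13 = (-7) mod 13 = 13 - 7 = 6
Mesh after 46 steps: gear-0 tooth 4 meets gear-1 tooth 6

Answer: 4 6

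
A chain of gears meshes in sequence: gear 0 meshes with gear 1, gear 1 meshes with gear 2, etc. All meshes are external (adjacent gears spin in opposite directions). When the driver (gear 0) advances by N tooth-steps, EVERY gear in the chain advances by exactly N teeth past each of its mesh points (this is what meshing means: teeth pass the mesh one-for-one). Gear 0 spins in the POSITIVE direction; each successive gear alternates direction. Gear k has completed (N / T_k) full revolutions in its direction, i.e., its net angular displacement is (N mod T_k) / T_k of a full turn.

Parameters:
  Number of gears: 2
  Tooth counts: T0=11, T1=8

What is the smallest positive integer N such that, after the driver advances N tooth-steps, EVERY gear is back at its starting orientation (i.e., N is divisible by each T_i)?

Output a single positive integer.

Gear k returns to start when N is a multiple of T_k.
All gears at start simultaneously when N is a common multiple of [11, 8]; the smallest such N is lcm(11, 8).
Start: lcm = T0 = 11
Fold in T1=8: gcd(11, 8) = 1; lcm(11, 8) = 11 * 8 / 1 = 88 / 1 = 88
Full cycle length = 88

Answer: 88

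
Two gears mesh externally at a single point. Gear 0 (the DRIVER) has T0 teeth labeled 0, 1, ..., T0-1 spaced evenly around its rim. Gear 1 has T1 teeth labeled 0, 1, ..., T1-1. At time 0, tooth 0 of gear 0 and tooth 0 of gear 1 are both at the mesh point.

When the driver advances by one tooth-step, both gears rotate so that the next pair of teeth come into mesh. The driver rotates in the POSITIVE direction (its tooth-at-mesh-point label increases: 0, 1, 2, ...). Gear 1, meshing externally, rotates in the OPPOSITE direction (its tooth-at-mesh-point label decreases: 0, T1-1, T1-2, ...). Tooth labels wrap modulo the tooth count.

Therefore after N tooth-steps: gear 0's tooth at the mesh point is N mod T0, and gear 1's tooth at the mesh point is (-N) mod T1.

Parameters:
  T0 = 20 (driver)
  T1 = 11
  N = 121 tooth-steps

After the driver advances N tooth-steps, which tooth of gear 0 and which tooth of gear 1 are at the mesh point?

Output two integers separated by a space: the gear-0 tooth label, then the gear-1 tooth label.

Answer: 1 0

Derivation:
Gear 0 (driver, T0=20): tooth at mesh = N mod T0
  121 = 6 * 20 + 1, so 121 mod 20 = 1
  gear 0 tooth = 1
Gear 1 (driven, T1=11): tooth at mesh = (-N) mod T1
  121 = 11 * 11 + 0, so 121 mod 11 = 0
  (-121) mod 11 = 0
Mesh after 121 steps: gear-0 tooth 1 meets gear-1 tooth 0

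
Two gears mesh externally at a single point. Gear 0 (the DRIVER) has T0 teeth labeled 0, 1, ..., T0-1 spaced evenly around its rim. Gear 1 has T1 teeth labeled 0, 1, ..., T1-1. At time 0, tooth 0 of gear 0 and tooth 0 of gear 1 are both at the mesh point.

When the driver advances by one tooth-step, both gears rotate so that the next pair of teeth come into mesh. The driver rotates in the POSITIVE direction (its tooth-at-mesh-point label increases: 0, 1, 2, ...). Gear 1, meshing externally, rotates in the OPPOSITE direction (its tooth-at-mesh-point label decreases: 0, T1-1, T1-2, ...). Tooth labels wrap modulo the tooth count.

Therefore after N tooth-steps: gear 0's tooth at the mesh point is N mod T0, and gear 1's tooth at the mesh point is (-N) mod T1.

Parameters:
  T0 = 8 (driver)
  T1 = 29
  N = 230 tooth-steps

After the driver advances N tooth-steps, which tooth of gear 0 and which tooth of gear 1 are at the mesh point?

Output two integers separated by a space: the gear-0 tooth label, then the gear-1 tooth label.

Gear 0 (driver, T0=8): tooth at mesh = N mod T0
  230 = 28 * 8 + 6, so 230 mod 8 = 6
  gear 0 tooth = 6
Gear 1 (driven, T1=29): tooth at mesh = (-N) mod T1
  230 = 7 * 29 + 27, so 230 mod 29 = 27
  (-230) mod 29 = (-27) mod 29 = 29 - 27 = 2
Mesh after 230 steps: gear-0 tooth 6 meets gear-1 tooth 2

Answer: 6 2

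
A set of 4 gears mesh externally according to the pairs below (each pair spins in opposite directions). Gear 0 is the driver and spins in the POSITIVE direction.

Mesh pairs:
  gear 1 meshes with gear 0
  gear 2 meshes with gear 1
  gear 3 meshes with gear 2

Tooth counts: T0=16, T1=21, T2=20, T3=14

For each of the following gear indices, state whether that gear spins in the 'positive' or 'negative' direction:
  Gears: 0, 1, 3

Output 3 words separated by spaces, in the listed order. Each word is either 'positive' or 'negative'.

Gear 0 (driver): positive (depth 0)
  gear 1: meshes with gear 0 -> depth 1 -> negative (opposite of gear 0)
  gear 2: meshes with gear 1 -> depth 2 -> positive (opposite of gear 1)
  gear 3: meshes with gear 2 -> depth 3 -> negative (opposite of gear 2)
Queried indices 0, 1, 3 -> positive, negative, negative

Answer: positive negative negative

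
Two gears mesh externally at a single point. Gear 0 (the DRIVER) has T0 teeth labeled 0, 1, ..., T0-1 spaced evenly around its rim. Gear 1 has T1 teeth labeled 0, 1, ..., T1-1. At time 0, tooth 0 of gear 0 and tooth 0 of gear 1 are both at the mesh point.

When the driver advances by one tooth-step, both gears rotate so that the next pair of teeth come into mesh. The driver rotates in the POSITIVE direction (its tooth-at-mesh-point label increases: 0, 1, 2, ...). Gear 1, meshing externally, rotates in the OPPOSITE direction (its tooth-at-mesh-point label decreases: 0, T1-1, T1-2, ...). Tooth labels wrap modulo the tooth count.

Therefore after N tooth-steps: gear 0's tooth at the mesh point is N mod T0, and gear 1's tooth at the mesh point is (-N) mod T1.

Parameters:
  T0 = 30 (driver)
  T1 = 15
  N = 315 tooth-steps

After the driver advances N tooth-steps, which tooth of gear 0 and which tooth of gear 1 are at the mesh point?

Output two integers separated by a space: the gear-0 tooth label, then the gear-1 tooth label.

Gear 0 (driver, T0=30): tooth at mesh = N mod T0
  315 = 10 * 30 + 15, so 315 mod 30 = 15
  gear 0 tooth = 15
Gear 1 (driven, T1=15): tooth at mesh = (-N) mod T1
  315 = 21 * 15 + 0, so 315 mod 15 = 0
  (-315) mod 15 = 0
Mesh after 315 steps: gear-0 tooth 15 meets gear-1 tooth 0

Answer: 15 0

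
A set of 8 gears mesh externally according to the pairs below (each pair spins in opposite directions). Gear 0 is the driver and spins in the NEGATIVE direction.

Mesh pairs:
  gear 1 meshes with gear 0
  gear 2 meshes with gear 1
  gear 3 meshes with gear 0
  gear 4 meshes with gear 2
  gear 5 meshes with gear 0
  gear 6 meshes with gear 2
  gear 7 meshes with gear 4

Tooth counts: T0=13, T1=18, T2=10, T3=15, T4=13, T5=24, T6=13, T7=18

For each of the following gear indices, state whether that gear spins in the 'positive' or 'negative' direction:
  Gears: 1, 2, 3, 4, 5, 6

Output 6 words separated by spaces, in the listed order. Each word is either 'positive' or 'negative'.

Gear 0 (driver): negative (depth 0)
  gear 1: meshes with gear 0 -> depth 1 -> positive (opposite of gear 0)
  gear 2: meshes with gear 1 -> depth 2 -> negative (opposite of gear 1)
  gear 3: meshes with gear 0 -> depth 1 -> positive (opposite of gear 0)
  gear 4: meshes with gear 2 -> depth 3 -> positive (opposite of gear 2)
  gear 5: meshes with gear 0 -> depth 1 -> positive (opposite of gear 0)
  gear 6: meshes with gear 2 -> depth 3 -> positive (opposite of gear 2)
  gear 7: meshes with gear 4 -> depth 4 -> negative (opposite of gear 4)
Queried indices 1, 2, 3, 4, 5, 6 -> positive, negative, positive, positive, positive, positive

Answer: positive negative positive positive positive positive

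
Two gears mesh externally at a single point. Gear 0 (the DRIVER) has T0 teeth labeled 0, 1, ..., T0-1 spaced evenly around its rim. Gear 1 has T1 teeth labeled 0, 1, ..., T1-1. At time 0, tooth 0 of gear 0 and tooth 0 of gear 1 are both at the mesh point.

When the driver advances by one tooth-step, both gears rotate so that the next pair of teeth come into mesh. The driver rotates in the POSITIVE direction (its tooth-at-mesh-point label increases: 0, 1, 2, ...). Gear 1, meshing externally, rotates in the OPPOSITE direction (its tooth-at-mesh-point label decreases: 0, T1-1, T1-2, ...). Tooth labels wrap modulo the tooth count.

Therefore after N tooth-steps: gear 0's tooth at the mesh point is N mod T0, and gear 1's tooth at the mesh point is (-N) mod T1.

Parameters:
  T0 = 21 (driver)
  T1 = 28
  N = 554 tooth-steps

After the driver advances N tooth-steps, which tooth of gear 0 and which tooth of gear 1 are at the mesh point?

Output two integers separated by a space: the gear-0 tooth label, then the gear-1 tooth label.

Answer: 8 6

Derivation:
Gear 0 (driver, T0=21): tooth at mesh = N mod T0
  554 = 26 * 21 + 8, so 554 mod 21 = 8
  gear 0 tooth = 8
Gear 1 (driven, T1=28): tooth at mesh = (-N) mod T1
  554 = 19 * 28 + 22, so 554 mod 28 = 22
  (-554) mod 28 = (-22) mod 28 = 28 - 22 = 6
Mesh after 554 steps: gear-0 tooth 8 meets gear-1 tooth 6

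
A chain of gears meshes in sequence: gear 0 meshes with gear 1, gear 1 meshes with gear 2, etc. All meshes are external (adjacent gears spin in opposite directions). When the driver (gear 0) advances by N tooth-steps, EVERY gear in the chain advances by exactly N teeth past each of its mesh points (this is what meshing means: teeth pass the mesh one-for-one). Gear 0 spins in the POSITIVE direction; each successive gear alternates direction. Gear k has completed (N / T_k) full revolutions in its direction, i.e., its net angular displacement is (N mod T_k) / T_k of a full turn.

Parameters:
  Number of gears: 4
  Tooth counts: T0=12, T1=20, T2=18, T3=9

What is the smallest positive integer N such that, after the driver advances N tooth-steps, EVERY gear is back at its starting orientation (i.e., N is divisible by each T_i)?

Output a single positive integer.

Gear k returns to start when N is a multiple of T_k.
All gears at start simultaneously when N is a common multiple of [12, 20, 18, 9]; the smallest such N is lcm(12, 20, 18, 9).
Start: lcm = T0 = 12
Fold in T1=20: gcd(12, 20) = 4; lcm(12, 20) = 12 * 20 / 4 = 240 / 4 = 60
Fold in T2=18: gcd(60, 18) = 6; lcm(60, 18) = 60 * 18 / 6 = 1080 / 6 = 180
Fold in T3=9: gcd(180, 9) = 9; lcm(180, 9) = 180 * 9 / 9 = 1620 / 9 = 180
Full cycle length = 180

Answer: 180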